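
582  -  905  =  -323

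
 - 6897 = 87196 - 94093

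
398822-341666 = 57156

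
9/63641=9/63641 =0.00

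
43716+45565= 89281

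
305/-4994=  - 305/4994  =  - 0.06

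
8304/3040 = 2  +  139/190 = 2.73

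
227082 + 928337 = 1155419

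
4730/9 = 4730/9 = 525.56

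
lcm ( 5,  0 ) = 0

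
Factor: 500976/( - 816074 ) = -2^3*3^2*7^1*821^(-1) = - 504/821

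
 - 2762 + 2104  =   - 658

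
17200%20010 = 17200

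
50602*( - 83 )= - 4199966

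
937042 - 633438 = 303604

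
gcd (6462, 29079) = 3231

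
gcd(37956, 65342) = 2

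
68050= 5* 13610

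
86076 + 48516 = 134592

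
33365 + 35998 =69363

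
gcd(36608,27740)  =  4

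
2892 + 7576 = 10468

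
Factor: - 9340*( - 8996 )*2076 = 2^6*3^1*5^1*13^1*173^2*467^1 =174431000640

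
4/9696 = 1/2424 = 0.00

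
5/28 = 5/28  =  0.18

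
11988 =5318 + 6670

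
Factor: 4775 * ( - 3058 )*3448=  - 50347523600 = - 2^4*5^2*11^1*139^1*191^1*431^1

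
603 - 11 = 592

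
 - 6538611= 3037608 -9576219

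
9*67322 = 605898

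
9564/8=2391/2 = 1195.50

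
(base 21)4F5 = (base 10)2084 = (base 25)389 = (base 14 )A8C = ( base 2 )100000100100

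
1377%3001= 1377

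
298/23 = 12 + 22/23 = 12.96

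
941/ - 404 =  - 3+271/404 = -2.33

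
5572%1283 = 440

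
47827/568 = 47827/568=84.20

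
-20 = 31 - 51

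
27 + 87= 114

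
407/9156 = 407/9156=0.04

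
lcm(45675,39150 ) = 274050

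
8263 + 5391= 13654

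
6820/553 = 6820/553 = 12.33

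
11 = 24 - 13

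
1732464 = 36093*48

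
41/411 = 41/411 = 0.10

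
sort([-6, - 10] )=[ - 10,  -  6]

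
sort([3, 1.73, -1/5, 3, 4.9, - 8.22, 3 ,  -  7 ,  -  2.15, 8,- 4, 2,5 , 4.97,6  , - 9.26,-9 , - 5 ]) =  [  -  9.26 ,  -  9,-8.22,- 7,-5,  -  4, -2.15,-1/5, 1.73, 2, 3,3,  3, 4.9,4.97,5, 6, 8]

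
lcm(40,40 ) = 40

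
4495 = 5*899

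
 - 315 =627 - 942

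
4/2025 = 4/2025 = 0.00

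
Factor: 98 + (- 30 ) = 2^2*17^1 = 68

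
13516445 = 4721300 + 8795145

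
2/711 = 2/711 = 0.00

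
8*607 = 4856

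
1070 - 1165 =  - 95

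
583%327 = 256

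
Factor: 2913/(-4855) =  - 3/5 = - 3^1*5^( - 1) 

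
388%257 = 131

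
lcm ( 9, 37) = 333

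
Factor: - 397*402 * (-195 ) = 31120830 = 2^1*3^2*5^1*13^1*67^1*397^1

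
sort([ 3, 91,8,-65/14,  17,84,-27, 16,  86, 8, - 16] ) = [-27, - 16,-65/14,3,8,8,16 , 17,84, 86,91 ]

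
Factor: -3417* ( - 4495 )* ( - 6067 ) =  -93185570805= - 3^1*5^1*17^1*29^1*31^1*67^1*6067^1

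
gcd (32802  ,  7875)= 21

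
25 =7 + 18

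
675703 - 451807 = 223896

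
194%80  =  34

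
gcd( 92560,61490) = 130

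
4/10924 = 1/2731 = 0.00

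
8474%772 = 754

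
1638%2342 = 1638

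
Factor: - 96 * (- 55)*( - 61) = -2^5 * 3^1*5^1*11^1*61^1 = -322080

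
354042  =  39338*9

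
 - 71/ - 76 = 71/76 = 0.93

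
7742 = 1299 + 6443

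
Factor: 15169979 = 11^1*1379089^1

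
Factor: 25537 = 25537^1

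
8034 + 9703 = 17737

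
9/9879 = 3/3293 = 0.00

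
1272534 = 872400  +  400134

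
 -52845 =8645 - 61490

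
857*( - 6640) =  - 5690480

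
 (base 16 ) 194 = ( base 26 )FE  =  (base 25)G4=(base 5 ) 3104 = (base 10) 404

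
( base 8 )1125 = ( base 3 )211010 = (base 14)309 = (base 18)1F3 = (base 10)597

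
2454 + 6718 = 9172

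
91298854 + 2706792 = 94005646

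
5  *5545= 27725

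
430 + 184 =614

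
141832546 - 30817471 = 111015075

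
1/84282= 1/84282 =0.00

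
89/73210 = 89/73210 = 0.00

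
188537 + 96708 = 285245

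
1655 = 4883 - 3228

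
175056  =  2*87528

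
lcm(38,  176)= 3344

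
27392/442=13696/221  =  61.97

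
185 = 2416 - 2231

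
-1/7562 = -1/7562 = -0.00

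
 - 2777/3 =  - 926 + 1/3 = - 925.67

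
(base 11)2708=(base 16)dbd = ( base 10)3517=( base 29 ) 458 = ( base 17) c2f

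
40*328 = 13120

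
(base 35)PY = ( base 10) 909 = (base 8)1615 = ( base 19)29G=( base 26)18P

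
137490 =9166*15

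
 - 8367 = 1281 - 9648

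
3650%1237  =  1176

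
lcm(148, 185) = 740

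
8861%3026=2809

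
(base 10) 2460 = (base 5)34320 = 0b100110011100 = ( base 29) 2qo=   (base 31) 2HB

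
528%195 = 138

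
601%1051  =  601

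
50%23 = 4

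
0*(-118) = 0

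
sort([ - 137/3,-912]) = [ - 912, - 137/3]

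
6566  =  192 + 6374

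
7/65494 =7/65494 =0.00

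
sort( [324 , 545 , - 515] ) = [ - 515,324,545 ] 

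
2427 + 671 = 3098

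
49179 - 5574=43605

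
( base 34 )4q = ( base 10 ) 162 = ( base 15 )ac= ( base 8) 242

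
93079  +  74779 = 167858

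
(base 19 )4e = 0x5a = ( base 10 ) 90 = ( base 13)6C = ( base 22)42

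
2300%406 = 270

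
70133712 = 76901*912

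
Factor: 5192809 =43^1 * 120763^1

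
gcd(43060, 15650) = 10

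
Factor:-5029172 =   -  2^2*1257293^1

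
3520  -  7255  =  -3735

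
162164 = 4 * 40541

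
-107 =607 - 714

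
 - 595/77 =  - 8 + 3/11= - 7.73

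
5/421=5/421 = 0.01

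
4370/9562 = 2185/4781 = 0.46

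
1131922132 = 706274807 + 425647325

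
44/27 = 1 + 17/27 = 1.63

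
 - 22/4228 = -1  +  2103/2114 = - 0.01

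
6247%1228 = 107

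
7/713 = 7/713=0.01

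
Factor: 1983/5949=3^( - 1) = 1/3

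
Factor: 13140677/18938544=772981/1114032 =2^( - 4 )*3^( - 1 )*11^1*23209^ (  -  1 )*70271^1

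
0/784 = 0 = 0.00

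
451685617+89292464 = 540978081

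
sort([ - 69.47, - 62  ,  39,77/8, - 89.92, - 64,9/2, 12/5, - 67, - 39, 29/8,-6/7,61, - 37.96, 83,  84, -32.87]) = [ - 89.92, - 69.47, - 67, -64, - 62, - 39 , - 37.96, - 32.87,  -  6/7 , 12/5,29/8, 9/2, 77/8, 39,61,83,84 ] 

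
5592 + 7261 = 12853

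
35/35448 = 5/5064 =0.00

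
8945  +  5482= 14427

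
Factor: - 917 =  - 7^1*131^1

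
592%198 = 196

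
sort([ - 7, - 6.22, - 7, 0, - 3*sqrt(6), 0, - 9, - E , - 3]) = [ - 9, - 3*sqrt(6) ,-7,- 7,-6.22,- 3, - E, 0 , 0 ]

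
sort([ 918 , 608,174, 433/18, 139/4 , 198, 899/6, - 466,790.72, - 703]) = [ - 703,- 466, 433/18, 139/4, 899/6,174, 198,608, 790.72,918 ] 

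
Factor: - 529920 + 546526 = 16606 = 2^1 * 19^2*23^1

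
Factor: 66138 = 2^1 * 3^1*73^1*151^1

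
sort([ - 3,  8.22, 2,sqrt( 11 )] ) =[ - 3, 2 , sqrt (11 ),8.22 ] 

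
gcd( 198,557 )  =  1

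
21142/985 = 21142/985 = 21.46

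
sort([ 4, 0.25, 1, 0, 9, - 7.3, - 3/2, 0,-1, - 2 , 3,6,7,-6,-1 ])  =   [-7.3, - 6, - 2,  -  3/2,-1, - 1, 0, 0,0.25,1,  3, 4,6,7,  9 ]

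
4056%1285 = 201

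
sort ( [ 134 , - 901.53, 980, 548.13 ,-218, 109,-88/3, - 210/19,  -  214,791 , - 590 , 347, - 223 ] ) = [ - 901.53 , - 590,  -  223,-218, - 214, -88/3,-210/19, 109, 134, 347, 548.13, 791, 980] 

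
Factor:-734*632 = -463888= - 2^4*79^1*367^1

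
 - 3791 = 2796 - 6587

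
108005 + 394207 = 502212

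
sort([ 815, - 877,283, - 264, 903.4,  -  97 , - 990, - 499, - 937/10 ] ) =[ - 990, - 877, - 499, - 264, - 97 ,-937/10, 283,815,  903.4 ]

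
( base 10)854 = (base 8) 1526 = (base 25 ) 194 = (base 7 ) 2330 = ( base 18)2b8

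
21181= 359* 59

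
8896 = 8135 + 761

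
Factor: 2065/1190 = 59/34= 2^( - 1)*17^( - 1)*59^1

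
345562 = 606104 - 260542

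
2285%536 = 141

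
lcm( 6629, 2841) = 19887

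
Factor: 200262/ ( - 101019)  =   - 66754/33673 = - 2^1 * 151^( - 1)*223^(-1) * 33377^1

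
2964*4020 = 11915280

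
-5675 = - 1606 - 4069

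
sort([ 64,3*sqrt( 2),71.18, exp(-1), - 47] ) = [  -  47,  exp( - 1 ),3 * sqrt( 2), 64,71.18]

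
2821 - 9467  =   - 6646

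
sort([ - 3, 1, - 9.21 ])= [ - 9.21, - 3, 1]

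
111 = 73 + 38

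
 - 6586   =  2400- 8986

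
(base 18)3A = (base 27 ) 2a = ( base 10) 64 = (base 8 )100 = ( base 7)121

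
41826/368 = 20913/184 = 113.66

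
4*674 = 2696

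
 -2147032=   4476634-6623666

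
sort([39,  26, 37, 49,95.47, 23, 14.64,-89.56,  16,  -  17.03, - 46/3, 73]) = [ -89.56,- 17.03,-46/3, 14.64,16 , 23, 26, 37, 39, 49,  73 , 95.47 ]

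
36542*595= 21742490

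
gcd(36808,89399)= 1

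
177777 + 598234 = 776011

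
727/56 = 12 + 55/56 = 12.98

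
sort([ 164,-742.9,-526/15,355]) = [- 742.9,  -  526/15,164, 355 ] 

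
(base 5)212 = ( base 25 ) 27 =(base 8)71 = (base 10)57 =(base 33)1O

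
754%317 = 120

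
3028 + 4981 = 8009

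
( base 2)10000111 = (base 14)99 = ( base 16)87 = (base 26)55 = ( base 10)135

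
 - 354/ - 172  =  2 + 5/86= 2.06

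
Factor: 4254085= 5^1*11^1*77347^1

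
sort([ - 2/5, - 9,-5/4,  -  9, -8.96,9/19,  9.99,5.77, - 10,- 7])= [ - 10, - 9, - 9, - 8.96,  -  7,  -  5/4, - 2/5,9/19,5.77 , 9.99]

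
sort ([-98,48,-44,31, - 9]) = [-98, - 44, - 9,31,48] 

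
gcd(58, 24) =2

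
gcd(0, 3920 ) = 3920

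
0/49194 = 0 = 0.00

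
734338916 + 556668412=1291007328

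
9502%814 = 548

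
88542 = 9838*9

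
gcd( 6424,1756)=4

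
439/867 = 439/867 = 0.51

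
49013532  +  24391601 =73405133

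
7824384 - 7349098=475286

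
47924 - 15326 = 32598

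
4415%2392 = 2023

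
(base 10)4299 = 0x10CB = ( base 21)9FF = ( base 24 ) 7b3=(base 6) 31523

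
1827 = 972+855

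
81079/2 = 81079/2 = 40539.50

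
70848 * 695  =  49239360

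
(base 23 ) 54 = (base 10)119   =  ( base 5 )434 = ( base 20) 5J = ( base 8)167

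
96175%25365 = 20080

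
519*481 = 249639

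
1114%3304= 1114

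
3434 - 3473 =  - 39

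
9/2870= 9/2870= 0.00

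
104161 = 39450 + 64711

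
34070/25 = 6814/5  =  1362.80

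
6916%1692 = 148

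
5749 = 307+5442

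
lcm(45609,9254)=638526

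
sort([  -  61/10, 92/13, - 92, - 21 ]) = [ - 92 , - 21 ,  -  61/10,92/13]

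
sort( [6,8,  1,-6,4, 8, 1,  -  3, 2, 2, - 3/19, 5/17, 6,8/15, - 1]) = [ - 6, - 3, - 1, - 3/19,5/17, 8/15, 1,1, 2,2,  4, 6, 6, 8 , 8 ] 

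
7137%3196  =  745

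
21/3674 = 21/3674 = 0.01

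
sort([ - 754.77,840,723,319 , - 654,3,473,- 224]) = [ - 754.77 , - 654, - 224 , 3,319,473, 723,  840] 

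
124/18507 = 4/597= 0.01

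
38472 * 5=192360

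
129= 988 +- 859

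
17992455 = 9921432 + 8071023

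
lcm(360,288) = 1440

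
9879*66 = 652014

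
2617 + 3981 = 6598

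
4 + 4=8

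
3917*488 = 1911496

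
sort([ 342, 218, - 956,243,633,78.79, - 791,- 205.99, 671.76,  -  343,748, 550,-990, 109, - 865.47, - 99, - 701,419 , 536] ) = [  -  990,-956, - 865.47, - 791, - 701,-343 ,- 205.99,- 99, 78.79,  109 , 218,243 , 342, 419 , 536,550, 633, 671.76, 748 ]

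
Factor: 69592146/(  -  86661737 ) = -2^1 * 3^1*13^1 * 43^1 * 59^(-1)*101^( - 1)*14543^(-1 )*20749^1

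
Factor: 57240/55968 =2^ ( - 2) * 3^2*5^1*11^ ( - 1 )=45/44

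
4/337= 4/337 = 0.01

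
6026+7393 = 13419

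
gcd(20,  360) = 20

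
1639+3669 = 5308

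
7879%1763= 827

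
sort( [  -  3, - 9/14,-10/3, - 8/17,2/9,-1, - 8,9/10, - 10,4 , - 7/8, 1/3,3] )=[-10,-8, - 10/3,  -  3 ,-1,  -  7/8, - 9/14, - 8/17,2/9,  1/3,9/10,3, 4 ]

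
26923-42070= -15147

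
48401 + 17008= 65409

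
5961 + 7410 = 13371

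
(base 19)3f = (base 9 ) 80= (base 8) 110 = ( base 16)48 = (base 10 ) 72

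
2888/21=137 + 11/21 = 137.52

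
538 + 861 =1399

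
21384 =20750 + 634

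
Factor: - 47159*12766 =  - 602031794 = - 2^1 * 7^1*13^1*491^1*6737^1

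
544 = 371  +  173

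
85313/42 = 2031 + 11/42 = 2031.26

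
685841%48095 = 12511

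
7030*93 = 653790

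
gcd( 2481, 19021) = 827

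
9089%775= 564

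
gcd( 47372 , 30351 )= 1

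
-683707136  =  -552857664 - 130849472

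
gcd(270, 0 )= 270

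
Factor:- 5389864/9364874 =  - 2^2*37^1*131^1*139^1*359^( - 1)*13043^(-1)= - 2694932/4682437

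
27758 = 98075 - 70317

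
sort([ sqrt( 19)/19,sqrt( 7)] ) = [sqrt( 19 ) /19, sqrt(7) ]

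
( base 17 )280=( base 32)MA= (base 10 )714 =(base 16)2CA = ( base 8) 1312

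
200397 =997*201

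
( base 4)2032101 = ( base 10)9105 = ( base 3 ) 110111020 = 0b10001110010001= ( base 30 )a3f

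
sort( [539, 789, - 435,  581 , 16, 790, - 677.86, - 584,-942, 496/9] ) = [ - 942,-677.86, - 584,-435,16, 496/9, 539,581, 789,790]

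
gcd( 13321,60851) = 7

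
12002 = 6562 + 5440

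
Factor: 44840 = 2^3 * 5^1* 19^1*59^1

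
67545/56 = 1206 + 9/56 = 1206.16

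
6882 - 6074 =808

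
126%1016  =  126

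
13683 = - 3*( - 4561 ) 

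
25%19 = 6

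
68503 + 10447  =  78950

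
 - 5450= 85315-90765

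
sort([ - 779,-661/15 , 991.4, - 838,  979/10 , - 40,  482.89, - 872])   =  [ - 872, - 838, - 779, - 661/15, - 40,979/10 , 482.89, 991.4]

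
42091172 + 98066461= 140157633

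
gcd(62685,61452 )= 9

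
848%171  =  164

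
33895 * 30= 1016850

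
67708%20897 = 5017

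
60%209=60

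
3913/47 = 83+12/47  =  83.26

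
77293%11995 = 5323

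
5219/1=5219 = 5219.00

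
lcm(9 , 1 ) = 9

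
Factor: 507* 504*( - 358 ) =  - 2^4*3^3*7^1*13^2*179^1 = - 91479024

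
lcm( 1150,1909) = 95450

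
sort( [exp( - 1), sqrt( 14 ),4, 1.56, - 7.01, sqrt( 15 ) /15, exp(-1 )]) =[ - 7.01,  sqrt (15 )/15, exp( - 1), exp ( - 1), 1.56, sqrt( 14), 4]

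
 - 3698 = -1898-1800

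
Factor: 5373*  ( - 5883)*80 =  - 2^4* 3^4*5^1* 37^1* 53^1*199^1 = - 2528748720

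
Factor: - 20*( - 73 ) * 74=2^3*5^1*37^1*73^1=108040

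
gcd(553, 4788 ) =7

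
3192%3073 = 119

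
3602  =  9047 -5445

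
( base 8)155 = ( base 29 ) 3m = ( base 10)109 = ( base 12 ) 91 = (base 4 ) 1231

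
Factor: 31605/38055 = 49/59  =  7^2*59^(-1) 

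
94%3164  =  94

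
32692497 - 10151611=22540886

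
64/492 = 16/123 = 0.13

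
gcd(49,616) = 7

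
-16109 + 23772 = 7663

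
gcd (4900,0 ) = 4900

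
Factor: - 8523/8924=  - 2^( - 2) * 3^2*23^( - 1)*97^( - 1)*947^1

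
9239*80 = 739120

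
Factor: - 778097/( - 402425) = 5^( - 2 )*16097^( - 1)*778097^1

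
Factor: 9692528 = 2^4*47^1 *12889^1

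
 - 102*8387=-855474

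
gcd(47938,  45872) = 2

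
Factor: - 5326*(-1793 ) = 9549518= 2^1*11^1*163^1*2663^1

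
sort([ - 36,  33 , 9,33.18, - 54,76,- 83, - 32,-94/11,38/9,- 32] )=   [-83 , - 54 , - 36, - 32,  -  32,  -  94/11,  38/9 , 9,  33 , 33.18,  76]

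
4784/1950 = 2 + 34/75 = 2.45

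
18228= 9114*2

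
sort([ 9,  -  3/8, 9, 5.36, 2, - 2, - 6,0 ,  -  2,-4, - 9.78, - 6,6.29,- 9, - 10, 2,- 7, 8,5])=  [-10, - 9.78, - 9 , - 7 , - 6, - 6, - 4 ,-2, -2, - 3/8,0,2,2, 5, 5.36  ,  6.29,8 , 9,9]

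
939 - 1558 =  - 619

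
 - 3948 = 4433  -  8381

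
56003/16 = 56003/16= 3500.19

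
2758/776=1379/388 = 3.55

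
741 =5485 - 4744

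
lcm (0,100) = 0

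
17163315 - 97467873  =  -80304558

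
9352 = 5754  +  3598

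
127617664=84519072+43098592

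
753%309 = 135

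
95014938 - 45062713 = 49952225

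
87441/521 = 167 + 434/521 =167.83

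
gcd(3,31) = 1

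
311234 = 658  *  473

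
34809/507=68+111/169=68.66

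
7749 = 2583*3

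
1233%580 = 73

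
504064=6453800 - 5949736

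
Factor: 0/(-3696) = 0 = 0^1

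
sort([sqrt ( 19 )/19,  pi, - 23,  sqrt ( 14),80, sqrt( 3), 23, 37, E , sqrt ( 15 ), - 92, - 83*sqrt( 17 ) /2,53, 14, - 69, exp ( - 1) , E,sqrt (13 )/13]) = [ - 83*sqrt ( 17 ) /2, - 92, - 69, - 23, sqrt (19)/19, sqrt( 13 )/13, exp( - 1), sqrt( 3 ),E, E,pi, sqrt( 14),  sqrt ( 15 ),14,  23, 37, 53 , 80] 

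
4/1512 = 1/378 = 0.00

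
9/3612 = 3/1204=0.00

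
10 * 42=420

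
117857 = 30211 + 87646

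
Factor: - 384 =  - 2^7*3^1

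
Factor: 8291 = 8291^1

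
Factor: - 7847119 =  - 7^1*1121017^1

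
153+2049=2202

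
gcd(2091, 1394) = 697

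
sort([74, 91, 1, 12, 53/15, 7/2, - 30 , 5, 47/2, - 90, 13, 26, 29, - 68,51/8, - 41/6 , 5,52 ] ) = [ - 90, - 68, - 30,-41/6,1, 7/2,53/15 , 5, 5,  51/8, 12, 13,47/2, 26, 29, 52,74 , 91]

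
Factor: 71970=2^1*3^1 * 5^1 * 2399^1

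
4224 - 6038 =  - 1814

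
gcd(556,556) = 556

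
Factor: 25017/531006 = 31/658 = 2^( - 1 )*7^( - 1) *31^1*47^( - 1)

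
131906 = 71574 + 60332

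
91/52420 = 91/52420 = 0.00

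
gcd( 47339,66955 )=1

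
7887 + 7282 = 15169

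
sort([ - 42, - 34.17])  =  [-42, - 34.17]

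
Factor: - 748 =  - 2^2*11^1*17^1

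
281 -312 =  - 31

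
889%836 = 53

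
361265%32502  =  3743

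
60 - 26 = 34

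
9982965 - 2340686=7642279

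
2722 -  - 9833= 12555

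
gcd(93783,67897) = 43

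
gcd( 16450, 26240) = 10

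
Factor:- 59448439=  - 17^1*193^1*18119^1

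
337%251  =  86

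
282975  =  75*3773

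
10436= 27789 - 17353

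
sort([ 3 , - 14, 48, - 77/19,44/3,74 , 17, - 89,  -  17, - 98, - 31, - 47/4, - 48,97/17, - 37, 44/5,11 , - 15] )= [ - 98, - 89, - 48, - 37, - 31, - 17,  -  15, - 14,  -  47/4, - 77/19, 3, 97/17 , 44/5, 11 , 44/3 , 17,48,  74] 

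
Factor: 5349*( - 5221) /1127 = -1214223/49 = -3^1*7^( - 2)*227^1 * 1783^1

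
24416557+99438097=123854654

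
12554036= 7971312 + 4582724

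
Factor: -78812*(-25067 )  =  2^2 * 7^1*17^1  *  19^1 * 61^1*3581^1 = 1975580404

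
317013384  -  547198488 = -230185104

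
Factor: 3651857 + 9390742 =3^1*31^1*59^1 *2377^1= 13042599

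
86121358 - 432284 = 85689074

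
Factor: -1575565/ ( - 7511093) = 5^1*17^ ( -1) * 139^1*2267^1*441829^( - 1)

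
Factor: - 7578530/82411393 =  - 2^1*5^1*17^( - 1)  *  19^1 * 39887^1*4847729^( - 1)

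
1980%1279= 701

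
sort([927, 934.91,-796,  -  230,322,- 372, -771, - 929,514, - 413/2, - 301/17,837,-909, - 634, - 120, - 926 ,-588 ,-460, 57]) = [-929, - 926, - 909, - 796, - 771, - 634, - 588, - 460, - 372, - 230, - 413/2, - 120,-301/17,57, 322, 514,837,927,934.91]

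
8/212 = 2/53 =0.04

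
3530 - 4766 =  - 1236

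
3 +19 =22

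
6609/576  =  11 + 91/192 = 11.47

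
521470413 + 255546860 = 777017273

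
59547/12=19849/4 = 4962.25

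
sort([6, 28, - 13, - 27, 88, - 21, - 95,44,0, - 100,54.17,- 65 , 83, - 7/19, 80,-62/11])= [ - 100,-95, - 65, - 27,  -  21,-13, - 62/11,  -  7/19, 0, 6,28, 44,54.17, 80, 83, 88 ]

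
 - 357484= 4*(  -  89371 ) 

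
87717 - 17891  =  69826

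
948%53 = 47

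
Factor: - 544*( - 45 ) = 24480 = 2^5*3^2 * 5^1 * 17^1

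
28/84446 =14/42223= 0.00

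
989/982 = 1 + 7/982 = 1.01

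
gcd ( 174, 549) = 3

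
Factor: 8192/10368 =64/81 = 2^6 * 3^(  -  4)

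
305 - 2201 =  - 1896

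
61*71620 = 4368820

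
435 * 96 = 41760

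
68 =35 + 33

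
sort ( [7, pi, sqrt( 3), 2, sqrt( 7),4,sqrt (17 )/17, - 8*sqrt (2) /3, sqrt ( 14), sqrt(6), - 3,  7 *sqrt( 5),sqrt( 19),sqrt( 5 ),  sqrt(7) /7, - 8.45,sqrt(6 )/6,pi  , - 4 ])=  [ - 8.45,- 4,-8 * sqrt ( 2 ) /3, - 3, sqrt( 17 )/17, sqrt( 7)/7, sqrt( 6) /6, sqrt( 3 ),2,sqrt( 5) , sqrt( 6), sqrt( 7 ), pi,pi , sqrt(14 ), 4,sqrt( 19 ) , 7,7*sqrt (5) ] 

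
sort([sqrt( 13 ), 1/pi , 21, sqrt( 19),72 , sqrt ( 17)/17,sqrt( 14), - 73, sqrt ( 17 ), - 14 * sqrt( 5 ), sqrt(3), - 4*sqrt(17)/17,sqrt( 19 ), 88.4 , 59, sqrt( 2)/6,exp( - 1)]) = [ - 73, - 14* sqrt (5), - 4 * sqrt( 17)/17,sqrt(2)/6,  sqrt( 17)/17, 1/pi,exp ( - 1 ),sqrt( 3), sqrt( 13 ),sqrt( 14),sqrt(17),sqrt(19), sqrt ( 19 ),21, 59,72,  88.4 ] 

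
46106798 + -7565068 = 38541730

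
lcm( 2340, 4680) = 4680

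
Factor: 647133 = 3^1*109^1*1979^1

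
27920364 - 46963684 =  - 19043320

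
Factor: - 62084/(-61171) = 2^2 * 17^1*67^ ( - 1 ) = 68/67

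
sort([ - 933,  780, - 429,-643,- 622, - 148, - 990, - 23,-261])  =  [ - 990,-933, - 643,-622,-429,-261, - 148,-23, 780]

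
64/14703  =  64/14703 =0.00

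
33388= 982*34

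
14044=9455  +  4589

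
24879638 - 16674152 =8205486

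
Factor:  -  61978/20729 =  - 3262/1091 = - 2^1*7^1*233^1 * 1091^(  -  1)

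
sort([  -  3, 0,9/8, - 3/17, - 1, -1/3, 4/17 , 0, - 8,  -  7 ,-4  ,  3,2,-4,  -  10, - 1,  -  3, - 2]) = [ - 10,  -  8, - 7,-4,-4,  -  3,  -  3, -2, - 1,-1,  -  1/3, - 3/17, 0, 0, 4/17,9/8, 2, 3]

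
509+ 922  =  1431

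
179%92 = 87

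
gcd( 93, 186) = 93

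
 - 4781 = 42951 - 47732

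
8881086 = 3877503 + 5003583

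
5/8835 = 1/1767 = 0.00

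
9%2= 1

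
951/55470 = 317/18490 = 0.02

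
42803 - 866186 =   -  823383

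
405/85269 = 135/28423= 0.00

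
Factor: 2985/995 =3^1 =3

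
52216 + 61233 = 113449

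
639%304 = 31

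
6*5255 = 31530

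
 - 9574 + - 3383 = -12957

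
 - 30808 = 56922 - 87730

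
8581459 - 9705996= - 1124537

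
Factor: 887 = 887^1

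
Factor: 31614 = 2^1*3^1*11^1*479^1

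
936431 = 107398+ 829033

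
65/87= 65/87 = 0.75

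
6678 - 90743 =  - 84065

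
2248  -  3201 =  - 953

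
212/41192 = 53/10298  =  0.01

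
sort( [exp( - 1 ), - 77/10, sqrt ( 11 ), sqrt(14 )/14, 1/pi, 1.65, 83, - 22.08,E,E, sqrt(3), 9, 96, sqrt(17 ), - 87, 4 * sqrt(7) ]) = [-87, - 22.08,-77/10,sqrt (14 )/14,1/pi , exp( - 1 ),1.65,  sqrt(3), E, E , sqrt(11), sqrt(17),9, 4*sqrt (7), 83,96]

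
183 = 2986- 2803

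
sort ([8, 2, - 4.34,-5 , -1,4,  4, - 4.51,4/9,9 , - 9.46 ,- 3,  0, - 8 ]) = [ - 9.46, - 8,  -  5, - 4.51 , - 4.34 , - 3, - 1,0,4/9, 2,4, 4, 8,9 ] 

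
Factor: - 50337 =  - 3^2*7^1*17^1*47^1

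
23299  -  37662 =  - 14363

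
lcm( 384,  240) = 1920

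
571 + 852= 1423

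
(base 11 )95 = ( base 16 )68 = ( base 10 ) 104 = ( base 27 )3n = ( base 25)44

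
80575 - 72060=8515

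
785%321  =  143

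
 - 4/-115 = 4/115 = 0.03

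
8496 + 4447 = 12943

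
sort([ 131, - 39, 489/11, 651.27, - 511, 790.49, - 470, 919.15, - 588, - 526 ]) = [  -  588, - 526,-511,-470, - 39,  489/11,131,651.27, 790.49, 919.15]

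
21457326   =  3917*5478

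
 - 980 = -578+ - 402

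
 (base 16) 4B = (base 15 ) 50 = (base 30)2F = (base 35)25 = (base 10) 75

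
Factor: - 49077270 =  - 2^1 * 3^2*5^1 * 11^1*89^1*557^1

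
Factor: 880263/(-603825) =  - 293421/201275 = - 3^1 *5^( - 2 )*47^1*83^( - 1 )*97^( - 1 ) * 2081^1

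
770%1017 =770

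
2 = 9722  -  9720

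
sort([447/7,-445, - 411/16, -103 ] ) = [ - 445, - 103,- 411/16,  447/7]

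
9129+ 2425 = 11554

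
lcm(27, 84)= 756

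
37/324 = 37/324 = 0.11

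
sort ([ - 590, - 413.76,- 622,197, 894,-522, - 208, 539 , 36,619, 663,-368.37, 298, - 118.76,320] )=[-622, -590, - 522,-413.76, - 368.37,-208, - 118.76, 36,  197,298, 320, 539,619, 663,894 ]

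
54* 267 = 14418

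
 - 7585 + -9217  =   - 16802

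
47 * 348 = 16356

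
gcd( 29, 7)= 1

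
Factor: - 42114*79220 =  - 2^3*3^1*5^1 * 17^1*233^1*7019^1=- 3336271080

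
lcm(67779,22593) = 67779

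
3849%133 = 125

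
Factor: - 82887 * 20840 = -1727365080 = - 2^3*3^1*5^1 *7^1*521^1*3947^1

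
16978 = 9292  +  7686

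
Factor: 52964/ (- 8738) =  - 2^1*17^( - 1)*257^( - 1)*13241^1 = - 26482/4369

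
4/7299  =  4/7299 = 0.00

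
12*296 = 3552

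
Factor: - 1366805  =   -5^1*11^1*24851^1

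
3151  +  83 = 3234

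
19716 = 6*3286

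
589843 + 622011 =1211854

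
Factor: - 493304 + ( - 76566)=-2^1*5^1*7^2*1163^1 = - 569870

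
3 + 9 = 12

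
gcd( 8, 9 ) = 1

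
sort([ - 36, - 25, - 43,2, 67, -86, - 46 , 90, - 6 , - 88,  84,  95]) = [ - 88 , - 86, - 46, - 43, - 36,-25, - 6, 2,67, 84,  90,  95 ]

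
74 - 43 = 31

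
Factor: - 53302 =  - 2^1*29^1 * 919^1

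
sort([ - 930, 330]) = [ - 930,330 ]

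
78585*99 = 7779915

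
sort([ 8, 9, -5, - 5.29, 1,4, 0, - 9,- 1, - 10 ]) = [-10,-9,-5.29, - 5, - 1,  0,1, 4, 8,9]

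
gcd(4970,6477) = 1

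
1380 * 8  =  11040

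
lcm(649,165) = 9735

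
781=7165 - 6384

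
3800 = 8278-4478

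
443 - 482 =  - 39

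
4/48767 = 4/48767 = 0.00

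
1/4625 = 1/4625 = 0.00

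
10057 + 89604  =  99661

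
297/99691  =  297/99691 = 0.00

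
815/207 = 3 + 194/207 = 3.94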